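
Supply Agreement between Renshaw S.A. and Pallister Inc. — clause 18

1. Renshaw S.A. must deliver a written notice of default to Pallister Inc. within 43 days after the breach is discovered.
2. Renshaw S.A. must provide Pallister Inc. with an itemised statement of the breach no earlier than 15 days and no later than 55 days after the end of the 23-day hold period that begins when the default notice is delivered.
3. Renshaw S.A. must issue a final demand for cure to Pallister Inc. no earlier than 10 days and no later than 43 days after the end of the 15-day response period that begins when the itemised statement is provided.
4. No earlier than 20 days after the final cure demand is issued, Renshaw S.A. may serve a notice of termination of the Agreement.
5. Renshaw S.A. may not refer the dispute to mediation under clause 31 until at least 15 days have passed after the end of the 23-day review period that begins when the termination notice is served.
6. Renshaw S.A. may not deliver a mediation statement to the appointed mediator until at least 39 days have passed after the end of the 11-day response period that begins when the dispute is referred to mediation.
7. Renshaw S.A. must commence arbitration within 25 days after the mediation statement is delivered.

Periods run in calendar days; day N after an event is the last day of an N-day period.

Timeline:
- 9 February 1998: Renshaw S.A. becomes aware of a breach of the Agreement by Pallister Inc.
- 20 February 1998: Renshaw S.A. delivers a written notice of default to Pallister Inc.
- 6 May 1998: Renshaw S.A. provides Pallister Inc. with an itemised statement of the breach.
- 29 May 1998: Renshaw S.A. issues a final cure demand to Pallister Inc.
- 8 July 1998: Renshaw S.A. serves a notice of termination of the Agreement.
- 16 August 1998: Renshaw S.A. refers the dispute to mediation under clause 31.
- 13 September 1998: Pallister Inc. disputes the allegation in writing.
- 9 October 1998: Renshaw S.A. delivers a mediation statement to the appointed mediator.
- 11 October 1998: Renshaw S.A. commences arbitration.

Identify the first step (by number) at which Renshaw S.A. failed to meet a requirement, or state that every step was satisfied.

Step 3

Step 1: 43 days after 9 February 1998 (when the breach is discovered) is 24 March 1998; done 20 February 1998 — timely.
Step 2: the window is 15–55 days after 15 March 1998 (end of the 23-day hold period, which began when the default notice is delivered on 20 February 1998), so 30 March 1998 through 9 May 1998; 6 May 1998 falls inside that range.
Step 3: the window is 10–43 days after 21 May 1998 (end of the 15-day response period, which began when the itemised statement is provided on 6 May 1998), so 31 May 1998 through 3 July 1998; 29 May 1998 is 2 days too early.
The analysis stops there.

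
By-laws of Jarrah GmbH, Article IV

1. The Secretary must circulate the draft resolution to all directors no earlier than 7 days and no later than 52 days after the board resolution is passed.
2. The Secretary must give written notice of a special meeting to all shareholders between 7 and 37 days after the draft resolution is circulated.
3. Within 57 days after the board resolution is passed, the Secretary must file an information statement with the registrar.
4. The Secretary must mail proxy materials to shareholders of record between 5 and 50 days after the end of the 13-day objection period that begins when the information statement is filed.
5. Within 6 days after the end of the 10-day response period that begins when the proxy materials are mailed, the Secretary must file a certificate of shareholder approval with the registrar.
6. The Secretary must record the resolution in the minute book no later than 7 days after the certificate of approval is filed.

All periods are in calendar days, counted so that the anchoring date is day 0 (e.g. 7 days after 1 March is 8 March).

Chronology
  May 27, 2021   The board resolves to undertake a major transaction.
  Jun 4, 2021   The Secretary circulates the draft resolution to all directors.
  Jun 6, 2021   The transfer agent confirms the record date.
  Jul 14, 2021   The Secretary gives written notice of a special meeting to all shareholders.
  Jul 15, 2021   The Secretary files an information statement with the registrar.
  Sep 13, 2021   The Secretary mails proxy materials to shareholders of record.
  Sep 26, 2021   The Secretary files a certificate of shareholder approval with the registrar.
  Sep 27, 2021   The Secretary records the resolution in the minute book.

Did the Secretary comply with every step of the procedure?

No

Step 1 — 7 and 52 days from May 27, 2021 (when the board resolution is passed) are Jun 3, 2021 and Jul 18, 2021 respectively; done Jun 4, 2021, which is between those dates.
Step 2 — 7 and 37 days from Jun 4, 2021 (when the draft resolution is circulated) are Jun 11, 2021 and Jul 11, 2021 respectively; Jul 14, 2021 is 3 days past the end of the window.
The analysis stops there.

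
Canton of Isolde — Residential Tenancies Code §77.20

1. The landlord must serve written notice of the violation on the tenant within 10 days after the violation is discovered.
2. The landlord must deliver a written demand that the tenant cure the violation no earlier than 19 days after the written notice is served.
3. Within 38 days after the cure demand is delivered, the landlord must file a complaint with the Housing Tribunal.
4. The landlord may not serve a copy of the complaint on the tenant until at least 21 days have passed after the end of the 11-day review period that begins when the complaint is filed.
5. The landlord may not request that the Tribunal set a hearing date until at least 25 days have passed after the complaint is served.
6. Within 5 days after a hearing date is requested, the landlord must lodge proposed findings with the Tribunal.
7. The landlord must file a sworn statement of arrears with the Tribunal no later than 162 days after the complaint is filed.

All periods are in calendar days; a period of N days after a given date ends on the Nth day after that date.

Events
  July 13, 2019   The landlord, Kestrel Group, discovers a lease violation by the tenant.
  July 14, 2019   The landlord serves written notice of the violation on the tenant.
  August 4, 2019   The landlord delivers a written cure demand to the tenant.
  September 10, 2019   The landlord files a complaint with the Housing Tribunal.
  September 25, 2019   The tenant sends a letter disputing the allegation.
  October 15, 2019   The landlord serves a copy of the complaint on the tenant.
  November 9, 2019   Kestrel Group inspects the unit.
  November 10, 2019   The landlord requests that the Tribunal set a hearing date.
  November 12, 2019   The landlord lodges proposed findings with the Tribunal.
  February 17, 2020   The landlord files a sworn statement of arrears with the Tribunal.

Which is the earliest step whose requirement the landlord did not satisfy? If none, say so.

None — every step was satisfied

Step 1 — counting 10 days from July 13, 2019 (when the violation is discovered) gives a deadline of July 23, 2019; July 14, 2019 is within that limit.
Step 2 — must wait 19 days from July 14, 2019 (when the written notice is served), so not before August 2, 2019; done August 4, 2019 — permitted.
Step 3 — counting 38 days from August 4, 2019 (when the cure demand is delivered) gives a deadline of September 11, 2019; done September 10, 2019 — timely.
Step 4 — must wait 21 days from September 21, 2019 (end of the 11-day review period, which began when the complaint is filed on September 10, 2019), so not before October 12, 2019; October 15, 2019 is on or after that date.
Step 5 — must wait 25 days from October 15, 2019 (when the complaint is served), so not before November 9, 2019; November 10, 2019 is on or after that date.
Step 6 — counting 5 days from November 10, 2019 (when a hearing date is requested) gives a deadline of November 15, 2019; completed November 12, 2019, before the deadline.
Step 7 — counting 162 days from September 10, 2019 (when the complaint is filed) gives a deadline of February 19, 2020; done February 17, 2020 — timely.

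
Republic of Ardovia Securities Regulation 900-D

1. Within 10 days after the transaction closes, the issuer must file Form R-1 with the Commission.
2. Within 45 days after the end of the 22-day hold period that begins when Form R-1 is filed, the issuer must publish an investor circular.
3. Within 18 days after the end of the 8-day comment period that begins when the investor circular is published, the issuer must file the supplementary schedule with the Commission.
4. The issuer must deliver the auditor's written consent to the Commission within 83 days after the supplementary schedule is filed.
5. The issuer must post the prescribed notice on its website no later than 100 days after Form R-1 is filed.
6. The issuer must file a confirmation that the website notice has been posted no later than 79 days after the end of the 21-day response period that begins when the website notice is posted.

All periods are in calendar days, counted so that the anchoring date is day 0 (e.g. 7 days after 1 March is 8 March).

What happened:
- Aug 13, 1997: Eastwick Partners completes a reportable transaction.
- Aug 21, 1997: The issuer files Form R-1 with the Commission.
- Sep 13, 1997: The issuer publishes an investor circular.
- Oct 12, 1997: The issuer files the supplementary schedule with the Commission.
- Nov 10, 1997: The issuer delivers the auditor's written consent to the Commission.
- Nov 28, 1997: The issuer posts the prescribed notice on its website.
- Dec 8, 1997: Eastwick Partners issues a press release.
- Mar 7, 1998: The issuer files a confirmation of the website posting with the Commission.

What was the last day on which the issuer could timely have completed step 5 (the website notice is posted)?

Step 5 runs from Aug 21, 1997, when Form R-1 is filed. 100 days after Aug 21, 1997 is Nov 29, 1997.

Nov 29, 1997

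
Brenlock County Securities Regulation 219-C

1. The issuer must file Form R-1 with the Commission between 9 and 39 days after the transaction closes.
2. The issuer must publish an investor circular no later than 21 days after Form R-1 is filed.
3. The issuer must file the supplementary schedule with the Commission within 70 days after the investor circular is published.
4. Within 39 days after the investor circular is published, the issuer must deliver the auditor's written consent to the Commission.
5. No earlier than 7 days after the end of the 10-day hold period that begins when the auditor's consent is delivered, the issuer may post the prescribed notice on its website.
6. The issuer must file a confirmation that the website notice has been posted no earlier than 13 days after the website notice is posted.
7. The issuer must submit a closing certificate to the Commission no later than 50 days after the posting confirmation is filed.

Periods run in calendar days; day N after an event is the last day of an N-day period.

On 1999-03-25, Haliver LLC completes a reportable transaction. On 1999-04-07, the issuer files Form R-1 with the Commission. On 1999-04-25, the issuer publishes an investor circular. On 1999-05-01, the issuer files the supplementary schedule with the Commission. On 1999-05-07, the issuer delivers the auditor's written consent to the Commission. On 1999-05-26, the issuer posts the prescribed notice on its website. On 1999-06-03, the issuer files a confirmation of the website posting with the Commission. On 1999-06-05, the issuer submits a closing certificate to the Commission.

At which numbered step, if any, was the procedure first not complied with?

Step 1: the window is 9–39 days after 1999-03-25 (when the transaction closes), so 1999-04-03 through 1999-05-03; 1999-04-07 falls inside that range.
Step 2: 21 days after 1999-04-07 (when Form R-1 is filed) is 1999-04-28; completed 1999-04-25, before the deadline.
Step 3: 70 days after 1999-04-25 (when the investor circular is published) is 1999-07-04; completed 1999-05-01, before the deadline.
Step 4: 39 days after 1999-04-25 (when the investor circular is published) is 1999-06-03; 1999-05-07 is within that limit.
Step 5: the earliest permitted date is 7 days after 1999-05-17 (end of the 10-day hold period, which began when the auditor's consent is delivered on 1999-05-07), i.e. 1999-05-24; done 1999-05-26 — permitted.
Step 6: the earliest permitted date is 13 days after 1999-05-26 (when the website notice is posted), i.e. 1999-06-08; 1999-06-03 is 5 days before the earliest permitted date.

Step 6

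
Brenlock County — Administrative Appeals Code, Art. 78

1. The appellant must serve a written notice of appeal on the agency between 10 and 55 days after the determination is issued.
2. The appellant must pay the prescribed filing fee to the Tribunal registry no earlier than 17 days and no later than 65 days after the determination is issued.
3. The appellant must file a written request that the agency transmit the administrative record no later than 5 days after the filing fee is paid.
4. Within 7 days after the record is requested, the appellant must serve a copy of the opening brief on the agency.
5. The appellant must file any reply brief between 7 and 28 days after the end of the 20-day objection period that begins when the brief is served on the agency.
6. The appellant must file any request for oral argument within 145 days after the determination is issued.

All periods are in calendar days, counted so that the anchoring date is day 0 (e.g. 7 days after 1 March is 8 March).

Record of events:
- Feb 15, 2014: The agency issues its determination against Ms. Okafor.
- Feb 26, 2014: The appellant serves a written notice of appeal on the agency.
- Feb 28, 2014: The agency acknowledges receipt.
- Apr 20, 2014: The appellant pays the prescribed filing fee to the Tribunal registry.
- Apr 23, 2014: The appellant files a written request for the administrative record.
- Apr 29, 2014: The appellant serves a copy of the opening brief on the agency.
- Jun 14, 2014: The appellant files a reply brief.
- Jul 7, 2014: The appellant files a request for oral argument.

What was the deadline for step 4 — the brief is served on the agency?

Step 4 runs from Apr 23, 2014, when the record is requested. 7 days after Apr 23, 2014 is Apr 30, 2014.

Apr 30, 2014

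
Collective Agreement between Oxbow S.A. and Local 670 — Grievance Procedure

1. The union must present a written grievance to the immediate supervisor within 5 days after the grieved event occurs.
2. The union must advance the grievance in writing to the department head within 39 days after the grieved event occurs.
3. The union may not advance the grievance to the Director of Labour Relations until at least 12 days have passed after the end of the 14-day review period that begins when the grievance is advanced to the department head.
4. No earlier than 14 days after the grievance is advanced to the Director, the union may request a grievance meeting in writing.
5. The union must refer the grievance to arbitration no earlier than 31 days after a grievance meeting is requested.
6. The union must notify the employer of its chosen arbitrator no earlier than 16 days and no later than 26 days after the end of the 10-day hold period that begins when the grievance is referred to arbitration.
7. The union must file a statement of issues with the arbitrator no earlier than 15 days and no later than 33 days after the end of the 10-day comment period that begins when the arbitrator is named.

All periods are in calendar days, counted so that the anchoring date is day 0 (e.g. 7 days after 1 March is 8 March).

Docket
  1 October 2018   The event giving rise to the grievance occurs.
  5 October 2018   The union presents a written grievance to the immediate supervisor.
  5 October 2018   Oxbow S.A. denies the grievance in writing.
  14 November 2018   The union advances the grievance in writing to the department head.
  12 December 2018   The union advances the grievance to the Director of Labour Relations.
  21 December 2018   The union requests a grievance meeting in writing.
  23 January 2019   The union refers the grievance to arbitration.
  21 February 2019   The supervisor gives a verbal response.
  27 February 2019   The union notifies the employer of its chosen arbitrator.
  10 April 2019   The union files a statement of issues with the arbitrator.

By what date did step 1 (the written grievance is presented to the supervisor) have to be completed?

Step 1 runs from 1 October 2018, when the grieved event occurs. 5 days after 1 October 2018 is 6 October 2018.

6 October 2018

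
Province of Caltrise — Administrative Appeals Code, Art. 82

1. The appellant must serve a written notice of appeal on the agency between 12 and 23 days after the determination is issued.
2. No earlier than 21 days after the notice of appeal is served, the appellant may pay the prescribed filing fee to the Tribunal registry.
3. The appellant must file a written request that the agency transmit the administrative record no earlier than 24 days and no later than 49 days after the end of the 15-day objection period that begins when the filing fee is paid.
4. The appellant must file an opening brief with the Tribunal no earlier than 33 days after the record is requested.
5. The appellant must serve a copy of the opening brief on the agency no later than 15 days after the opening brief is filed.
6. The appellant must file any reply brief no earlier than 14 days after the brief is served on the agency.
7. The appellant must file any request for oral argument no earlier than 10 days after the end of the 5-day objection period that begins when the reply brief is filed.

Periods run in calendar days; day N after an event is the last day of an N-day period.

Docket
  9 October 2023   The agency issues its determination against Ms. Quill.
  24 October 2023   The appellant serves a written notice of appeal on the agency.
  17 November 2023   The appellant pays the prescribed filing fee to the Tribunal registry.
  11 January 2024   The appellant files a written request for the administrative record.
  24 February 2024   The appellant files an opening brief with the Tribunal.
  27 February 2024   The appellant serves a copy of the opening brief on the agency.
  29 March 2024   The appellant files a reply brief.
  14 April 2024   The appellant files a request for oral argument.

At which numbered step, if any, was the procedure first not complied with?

Step 1: the window is 12–23 days after 9 October 2023 (when the determination is issued), so 21 October 2023 through 1 November 2023; done 24 October 2023 — within the window.
Step 2: the earliest permitted date is 21 days after 24 October 2023 (when the notice of appeal is served), i.e. 14 November 2023; done 17 November 2023, after the minimum wait.
Step 3: the window is 24–49 days after 2 December 2023 (end of the 15-day objection period, which began when the filing fee is paid on 17 November 2023), so 26 December 2023 through 20 January 2024; done 11 January 2024 — within the window.
Step 4: the earliest permitted date is 33 days after 11 January 2024 (when the record is requested), i.e. 13 February 2024; done 24 February 2024, after the minimum wait.
Step 5: 15 days after 24 February 2024 (when the opening brief is filed) is 10 March 2024; 27 February 2024 is within that limit.
Step 6: the earliest permitted date is 14 days after 27 February 2024 (when the brief is served on the agency), i.e. 12 March 2024; done 29 March 2024, after the minimum wait.
Step 7: the earliest permitted date is 10 days after 3 April 2024 (end of the 5-day objection period, which began when the reply brief is filed on 29 March 2024), i.e. 13 April 2024; 14 April 2024 is on or after that date.

None — every step was satisfied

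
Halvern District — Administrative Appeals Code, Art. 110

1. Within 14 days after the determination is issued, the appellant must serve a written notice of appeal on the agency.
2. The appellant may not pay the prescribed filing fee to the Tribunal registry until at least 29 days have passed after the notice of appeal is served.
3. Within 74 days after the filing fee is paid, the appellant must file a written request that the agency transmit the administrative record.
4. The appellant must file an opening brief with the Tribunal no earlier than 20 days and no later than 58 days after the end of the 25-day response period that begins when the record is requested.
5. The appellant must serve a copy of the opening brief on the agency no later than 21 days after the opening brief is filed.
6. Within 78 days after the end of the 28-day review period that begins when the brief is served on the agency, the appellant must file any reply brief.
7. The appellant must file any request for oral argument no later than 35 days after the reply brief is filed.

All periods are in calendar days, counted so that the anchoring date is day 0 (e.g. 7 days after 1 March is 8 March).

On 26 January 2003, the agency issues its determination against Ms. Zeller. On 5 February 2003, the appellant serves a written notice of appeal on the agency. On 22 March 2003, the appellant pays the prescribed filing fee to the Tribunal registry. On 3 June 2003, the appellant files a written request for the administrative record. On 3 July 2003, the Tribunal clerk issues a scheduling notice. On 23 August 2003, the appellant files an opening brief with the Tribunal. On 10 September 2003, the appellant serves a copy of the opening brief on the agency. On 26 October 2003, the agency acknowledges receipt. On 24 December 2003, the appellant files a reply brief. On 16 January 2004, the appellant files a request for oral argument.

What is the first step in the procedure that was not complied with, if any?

(1) due by 26 January 2003 + 14 days = 9 February 2003; completed 5 February 2003, before the deadline.
(2) permitted from 5 February 2003 + 29 days = 6 March 2003 onward; 22 March 2003 is on or after that date.
(3) due by 22 March 2003 + 74 days = 4 June 2003; completed 3 June 2003, before the deadline.
(4) the permitted window runs from 28 June 2003 + 20 = 18 July 2003 to 28 June 2003 + 58 = 25 August 2003; done 23 August 2003, which is between those dates.
(5) due by 23 August 2003 + 21 days = 13 September 2003; done 10 September 2003 — timely.
(6) due by 8 October 2003 + 78 days = 25 December 2003; 24 December 2003 is within that limit.
(7) due by 24 December 2003 + 35 days = 28 January 2004; completed 16 January 2004, before the deadline.

None — every step was satisfied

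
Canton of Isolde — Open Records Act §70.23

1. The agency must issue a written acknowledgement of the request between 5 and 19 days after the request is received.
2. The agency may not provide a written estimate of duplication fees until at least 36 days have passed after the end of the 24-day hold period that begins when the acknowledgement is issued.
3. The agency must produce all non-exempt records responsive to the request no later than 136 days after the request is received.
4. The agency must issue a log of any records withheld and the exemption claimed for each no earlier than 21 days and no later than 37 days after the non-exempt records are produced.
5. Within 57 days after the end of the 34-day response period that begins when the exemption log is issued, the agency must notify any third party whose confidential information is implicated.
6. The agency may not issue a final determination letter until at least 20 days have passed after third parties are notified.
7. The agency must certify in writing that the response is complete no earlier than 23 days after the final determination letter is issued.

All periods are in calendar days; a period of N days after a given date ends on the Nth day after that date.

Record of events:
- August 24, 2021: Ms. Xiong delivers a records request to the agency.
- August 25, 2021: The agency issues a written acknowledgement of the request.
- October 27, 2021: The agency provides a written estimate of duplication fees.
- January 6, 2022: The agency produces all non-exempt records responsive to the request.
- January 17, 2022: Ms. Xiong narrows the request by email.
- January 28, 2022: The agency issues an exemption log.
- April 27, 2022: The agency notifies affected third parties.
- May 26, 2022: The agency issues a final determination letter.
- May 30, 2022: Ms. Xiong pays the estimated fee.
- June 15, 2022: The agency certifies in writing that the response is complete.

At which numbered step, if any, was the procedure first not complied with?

Step 1 — 5 and 19 days from August 24, 2021 (when the request is received) are August 29, 2021 and September 12, 2021 respectively; August 25, 2021 is 4 days too early.

Step 1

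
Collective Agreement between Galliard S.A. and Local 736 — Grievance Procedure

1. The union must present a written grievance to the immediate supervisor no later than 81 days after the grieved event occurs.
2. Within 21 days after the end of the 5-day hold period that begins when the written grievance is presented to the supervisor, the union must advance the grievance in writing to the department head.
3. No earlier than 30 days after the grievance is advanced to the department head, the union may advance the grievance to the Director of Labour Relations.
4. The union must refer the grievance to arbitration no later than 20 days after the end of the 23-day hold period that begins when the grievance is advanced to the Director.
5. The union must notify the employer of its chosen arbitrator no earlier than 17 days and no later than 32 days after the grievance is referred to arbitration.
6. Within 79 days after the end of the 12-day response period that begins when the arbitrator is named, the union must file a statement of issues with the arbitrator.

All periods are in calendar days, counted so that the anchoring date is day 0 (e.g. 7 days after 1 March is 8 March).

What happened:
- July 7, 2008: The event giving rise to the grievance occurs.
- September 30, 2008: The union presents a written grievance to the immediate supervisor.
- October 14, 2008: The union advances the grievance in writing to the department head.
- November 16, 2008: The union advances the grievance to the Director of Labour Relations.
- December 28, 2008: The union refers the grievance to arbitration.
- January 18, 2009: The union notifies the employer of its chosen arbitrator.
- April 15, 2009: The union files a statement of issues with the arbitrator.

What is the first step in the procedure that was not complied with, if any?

Step 1

(1) due by July 7, 2008 + 81 days = September 26, 2008; September 30, 2008 misses that deadline by 4 days.
The procedure was therefore not followed at step 1.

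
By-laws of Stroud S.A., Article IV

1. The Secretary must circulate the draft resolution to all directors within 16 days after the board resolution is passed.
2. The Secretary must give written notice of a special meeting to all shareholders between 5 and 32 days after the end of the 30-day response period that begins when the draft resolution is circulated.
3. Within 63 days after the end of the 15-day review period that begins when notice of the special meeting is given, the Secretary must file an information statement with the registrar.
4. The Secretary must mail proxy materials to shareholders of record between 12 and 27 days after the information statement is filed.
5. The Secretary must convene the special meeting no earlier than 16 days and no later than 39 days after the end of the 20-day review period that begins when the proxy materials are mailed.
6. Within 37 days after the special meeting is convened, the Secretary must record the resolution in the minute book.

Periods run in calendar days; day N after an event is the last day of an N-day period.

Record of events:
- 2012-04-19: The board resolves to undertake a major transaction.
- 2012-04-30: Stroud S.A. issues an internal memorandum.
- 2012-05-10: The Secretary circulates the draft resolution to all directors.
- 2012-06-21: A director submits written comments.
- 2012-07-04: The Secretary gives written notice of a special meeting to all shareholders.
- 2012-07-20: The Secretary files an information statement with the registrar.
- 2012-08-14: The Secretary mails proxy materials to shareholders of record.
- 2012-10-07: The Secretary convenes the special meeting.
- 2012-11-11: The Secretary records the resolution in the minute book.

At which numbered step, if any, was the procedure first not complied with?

Step 1: 16 days after 2012-04-19 (when the board resolution is passed) is 2012-05-05; not done until 2012-05-10, 5 days after the deadline.

Step 1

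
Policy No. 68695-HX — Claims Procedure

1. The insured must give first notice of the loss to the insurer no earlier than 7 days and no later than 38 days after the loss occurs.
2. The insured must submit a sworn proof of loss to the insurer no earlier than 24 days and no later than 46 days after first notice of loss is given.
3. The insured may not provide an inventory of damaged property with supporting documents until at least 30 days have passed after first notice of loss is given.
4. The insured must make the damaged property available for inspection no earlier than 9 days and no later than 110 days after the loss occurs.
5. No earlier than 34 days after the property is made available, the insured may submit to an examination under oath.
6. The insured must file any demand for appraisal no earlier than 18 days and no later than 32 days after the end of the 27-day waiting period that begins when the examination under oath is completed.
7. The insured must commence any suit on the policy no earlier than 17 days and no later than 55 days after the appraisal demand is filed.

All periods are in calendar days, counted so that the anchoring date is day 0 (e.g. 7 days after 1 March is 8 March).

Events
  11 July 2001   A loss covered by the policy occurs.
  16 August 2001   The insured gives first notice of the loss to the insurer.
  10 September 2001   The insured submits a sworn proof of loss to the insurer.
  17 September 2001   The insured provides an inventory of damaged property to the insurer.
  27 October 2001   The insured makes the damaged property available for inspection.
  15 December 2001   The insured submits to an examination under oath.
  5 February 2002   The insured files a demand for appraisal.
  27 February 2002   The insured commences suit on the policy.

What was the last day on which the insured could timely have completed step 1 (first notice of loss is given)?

Step 1 runs from 11 July 2001, when the loss occurs. The window is 7–38 days after 11 July 2001; it closes on 18 August 2001.

18 August 2001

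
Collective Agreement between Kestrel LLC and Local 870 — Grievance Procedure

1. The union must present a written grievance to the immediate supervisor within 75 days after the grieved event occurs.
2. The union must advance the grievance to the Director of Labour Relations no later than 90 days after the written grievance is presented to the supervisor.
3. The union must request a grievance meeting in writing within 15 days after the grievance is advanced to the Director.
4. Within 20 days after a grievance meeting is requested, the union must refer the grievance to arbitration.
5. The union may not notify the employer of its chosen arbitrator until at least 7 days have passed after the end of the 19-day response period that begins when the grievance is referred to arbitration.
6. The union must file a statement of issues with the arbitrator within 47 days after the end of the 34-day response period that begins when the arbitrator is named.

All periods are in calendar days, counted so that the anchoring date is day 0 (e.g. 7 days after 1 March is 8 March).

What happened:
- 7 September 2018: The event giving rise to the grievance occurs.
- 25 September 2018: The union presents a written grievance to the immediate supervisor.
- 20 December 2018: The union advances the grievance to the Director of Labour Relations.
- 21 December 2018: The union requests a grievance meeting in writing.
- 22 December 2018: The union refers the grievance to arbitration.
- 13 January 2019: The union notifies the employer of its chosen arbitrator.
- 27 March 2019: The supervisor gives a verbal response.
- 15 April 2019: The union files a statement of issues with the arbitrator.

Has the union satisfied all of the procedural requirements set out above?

No

Step 1: 75 days after 7 September 2018 (when the grieved event occurs) is 21 November 2018; done 25 September 2018 — timely.
Step 2: 90 days after 25 September 2018 (when the written grievance is presented to the supervisor) is 24 December 2018; 20 December 2018 is within that limit.
Step 3: 15 days after 20 December 2018 (when the grievance is advanced to the Director) is 4 January 2019; completed 21 December 2018, before the deadline.
Step 4: 20 days after 21 December 2018 (when a grievance meeting is requested) is 10 January 2019; completed 22 December 2018, before the deadline.
Step 5: the earliest permitted date is 7 days after 10 January 2019 (end of the 19-day response period, which began when the grievance is referred to arbitration on 22 December 2018), i.e. 17 January 2019; done 13 January 2019 — 4 days too early.
No need to go further; step 5 was not satisfied.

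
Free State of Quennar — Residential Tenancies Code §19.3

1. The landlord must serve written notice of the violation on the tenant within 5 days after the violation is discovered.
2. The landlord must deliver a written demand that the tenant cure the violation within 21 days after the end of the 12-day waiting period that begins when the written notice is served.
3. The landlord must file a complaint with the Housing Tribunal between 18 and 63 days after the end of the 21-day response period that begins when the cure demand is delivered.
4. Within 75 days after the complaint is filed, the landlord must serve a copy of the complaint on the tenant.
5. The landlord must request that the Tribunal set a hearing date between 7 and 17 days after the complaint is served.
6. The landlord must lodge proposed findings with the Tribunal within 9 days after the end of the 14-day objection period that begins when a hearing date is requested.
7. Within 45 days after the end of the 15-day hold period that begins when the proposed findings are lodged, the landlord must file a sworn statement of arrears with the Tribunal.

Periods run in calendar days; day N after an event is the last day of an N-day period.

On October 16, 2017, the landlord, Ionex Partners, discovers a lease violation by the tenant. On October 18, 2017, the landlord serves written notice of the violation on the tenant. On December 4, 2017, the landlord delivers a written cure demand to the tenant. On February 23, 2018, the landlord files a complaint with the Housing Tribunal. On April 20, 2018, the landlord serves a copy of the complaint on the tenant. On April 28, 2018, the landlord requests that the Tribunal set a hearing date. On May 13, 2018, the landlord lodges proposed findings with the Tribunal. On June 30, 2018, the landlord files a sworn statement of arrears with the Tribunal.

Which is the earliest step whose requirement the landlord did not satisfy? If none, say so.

(1) due by October 16, 2017 + 5 days = October 21, 2017; completed October 18, 2017, before the deadline.
(2) due by October 30, 2017 + 21 days = November 20, 2017; December 4, 2017 misses that deadline by 14 days.
The procedure was therefore not followed at step 2.

Step 2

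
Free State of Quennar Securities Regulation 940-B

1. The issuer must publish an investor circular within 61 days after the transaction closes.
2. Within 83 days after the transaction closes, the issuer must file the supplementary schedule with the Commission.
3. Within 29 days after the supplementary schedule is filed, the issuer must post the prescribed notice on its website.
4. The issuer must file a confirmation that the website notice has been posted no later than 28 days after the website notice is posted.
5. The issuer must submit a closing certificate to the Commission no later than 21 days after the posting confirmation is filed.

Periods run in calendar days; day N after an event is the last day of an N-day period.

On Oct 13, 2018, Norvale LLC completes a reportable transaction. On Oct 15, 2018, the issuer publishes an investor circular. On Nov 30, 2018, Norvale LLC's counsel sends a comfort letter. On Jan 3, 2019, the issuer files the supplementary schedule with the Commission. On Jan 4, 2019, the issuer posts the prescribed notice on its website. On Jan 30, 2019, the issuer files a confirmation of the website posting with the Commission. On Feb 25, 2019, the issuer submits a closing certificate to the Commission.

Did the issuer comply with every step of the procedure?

No

Step 1: 61 days after Oct 13, 2018 (when the transaction closes) is Dec 13, 2018; done Oct 15, 2018 — timely.
Step 2: 83 days after Oct 13, 2018 (when the transaction closes) is Jan 4, 2019; completed Jan 3, 2019, before the deadline.
Step 3: 29 days after Jan 3, 2019 (when the supplementary schedule is filed) is Feb 1, 2019; done Jan 4, 2019 — timely.
Step 4: 28 days after Jan 4, 2019 (when the website notice is posted) is Feb 1, 2019; completed Jan 30, 2019, before the deadline.
Step 5: 21 days after Jan 30, 2019 (when the posting confirmation is filed) is Feb 20, 2019; done Feb 25, 2019 — 5 days late.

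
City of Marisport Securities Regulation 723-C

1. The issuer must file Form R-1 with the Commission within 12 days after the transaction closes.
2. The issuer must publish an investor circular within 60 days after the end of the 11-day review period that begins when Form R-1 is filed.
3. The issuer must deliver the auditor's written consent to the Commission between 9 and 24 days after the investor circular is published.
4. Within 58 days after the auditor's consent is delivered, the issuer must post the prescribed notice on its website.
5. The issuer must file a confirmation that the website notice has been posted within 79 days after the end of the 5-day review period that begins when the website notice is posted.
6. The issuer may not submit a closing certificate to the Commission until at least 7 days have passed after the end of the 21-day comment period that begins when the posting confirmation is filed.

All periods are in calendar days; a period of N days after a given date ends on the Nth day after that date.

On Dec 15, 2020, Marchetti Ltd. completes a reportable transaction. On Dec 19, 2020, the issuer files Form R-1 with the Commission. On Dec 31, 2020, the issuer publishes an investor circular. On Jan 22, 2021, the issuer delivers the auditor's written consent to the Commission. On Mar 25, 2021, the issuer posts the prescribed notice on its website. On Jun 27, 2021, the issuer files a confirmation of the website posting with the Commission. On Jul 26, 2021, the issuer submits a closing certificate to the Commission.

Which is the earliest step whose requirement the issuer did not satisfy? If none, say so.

Step 1 — counting 12 days from Dec 15, 2020 (when the transaction closes) gives a deadline of Dec 27, 2020; Dec 19, 2020 is within that limit.
Step 2 — counting 60 days from Dec 30, 2020 (end of the 11-day review period, which began when Form R-1 is filed on Dec 19, 2020) gives a deadline of Feb 28, 2021; Dec 31, 2020 is within that limit.
Step 3 — 9 and 24 days from Dec 31, 2020 (when the investor circular is published) are Jan 9, 2021 and Jan 24, 2021 respectively; done Jan 22, 2021, which is between those dates.
Step 4 — counting 58 days from Jan 22, 2021 (when the auditor's consent is delivered) gives a deadline of Mar 21, 2021; done Mar 25, 2021 — 4 days late.
The procedure was therefore not followed at step 4.

Step 4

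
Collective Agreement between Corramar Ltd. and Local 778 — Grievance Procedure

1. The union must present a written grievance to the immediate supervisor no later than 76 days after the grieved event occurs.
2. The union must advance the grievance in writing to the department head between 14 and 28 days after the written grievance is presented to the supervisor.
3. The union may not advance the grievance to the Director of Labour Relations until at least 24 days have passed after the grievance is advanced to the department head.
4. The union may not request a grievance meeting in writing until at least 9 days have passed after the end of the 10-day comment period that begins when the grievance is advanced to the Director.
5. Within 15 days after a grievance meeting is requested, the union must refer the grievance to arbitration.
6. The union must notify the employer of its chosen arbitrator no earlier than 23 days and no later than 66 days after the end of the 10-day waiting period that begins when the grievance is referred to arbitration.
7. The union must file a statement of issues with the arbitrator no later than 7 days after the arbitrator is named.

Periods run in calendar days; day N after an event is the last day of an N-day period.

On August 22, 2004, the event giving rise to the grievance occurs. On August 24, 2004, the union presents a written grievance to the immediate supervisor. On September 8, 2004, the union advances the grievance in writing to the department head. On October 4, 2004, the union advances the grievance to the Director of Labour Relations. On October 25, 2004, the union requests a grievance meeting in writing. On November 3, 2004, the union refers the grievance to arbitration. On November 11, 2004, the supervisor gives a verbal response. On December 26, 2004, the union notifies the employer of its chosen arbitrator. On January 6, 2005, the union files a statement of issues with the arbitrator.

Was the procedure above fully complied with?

(1) due by August 22, 2004 + 76 days = November 6, 2004; completed August 24, 2004, before the deadline.
(2) the permitted window runs from August 24, 2004 + 14 = September 7, 2004 to August 24, 2004 + 28 = September 21, 2004; done September 8, 2004 — within the window.
(3) permitted from September 8, 2004 + 24 days = October 2, 2004 onward; October 4, 2004 is on or after that date.
(4) permitted from October 14, 2004 + 9 days = October 23, 2004 onward; October 25, 2004 is on or after that date.
(5) due by October 25, 2004 + 15 days = November 9, 2004; November 3, 2004 is within that limit.
(6) the permitted window runs from November 13, 2004 + 23 = December 6, 2004 to November 13, 2004 + 66 = January 18, 2005; done December 26, 2004, which is between those dates.
(7) due by December 26, 2004 + 7 days = January 2, 2005; done January 6, 2005 — 4 days late.

No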